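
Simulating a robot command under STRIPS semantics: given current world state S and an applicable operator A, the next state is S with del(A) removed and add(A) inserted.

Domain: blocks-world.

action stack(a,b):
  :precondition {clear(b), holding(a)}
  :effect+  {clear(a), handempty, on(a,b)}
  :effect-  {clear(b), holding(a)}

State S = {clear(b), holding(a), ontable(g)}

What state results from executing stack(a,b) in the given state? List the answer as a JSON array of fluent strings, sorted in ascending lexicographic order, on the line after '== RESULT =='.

Progress:
  pre ⊆ S: {clear(b), holding(a)} ⊆ S  — applicable
  S \ del = {ontable(g)}
  ∪ add   = {clear(a), handempty, on(a,b), ontable(g)}

== RESULT ==
["clear(a)", "handempty", "on(a,b)", "ontable(g)"]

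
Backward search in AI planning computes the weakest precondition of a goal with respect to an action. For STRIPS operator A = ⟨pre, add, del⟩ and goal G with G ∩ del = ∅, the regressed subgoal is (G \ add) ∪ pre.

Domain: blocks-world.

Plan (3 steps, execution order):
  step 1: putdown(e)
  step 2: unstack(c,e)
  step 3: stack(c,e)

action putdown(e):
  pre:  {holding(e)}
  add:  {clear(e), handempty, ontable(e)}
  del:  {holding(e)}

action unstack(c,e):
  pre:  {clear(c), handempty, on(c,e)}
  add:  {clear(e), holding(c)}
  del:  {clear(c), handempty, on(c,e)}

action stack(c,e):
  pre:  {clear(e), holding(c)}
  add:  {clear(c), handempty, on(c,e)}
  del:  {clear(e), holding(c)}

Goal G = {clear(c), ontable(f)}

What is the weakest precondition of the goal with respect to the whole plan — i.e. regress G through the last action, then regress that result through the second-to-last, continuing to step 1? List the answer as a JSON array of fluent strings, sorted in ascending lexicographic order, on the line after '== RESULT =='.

Regress step by step:
  through step 3 (stack(c,e)): drop {clear(c)}, keep {ontable(f)}, require {clear(e), holding(c)}
    → {clear(e), holding(c), ontable(f)}
  through step 2 (unstack(c,e)): drop {clear(e), holding(c)}, keep {ontable(f)}, require {clear(c), handempty, on(c,e)}
    → {clear(c), handempty, on(c,e), ontable(f)}
  through step 1 (putdown(e)): drop {handempty}, keep {clear(c), on(c,e), ontable(f)}, require {holding(e)}
    → {clear(c), holding(e), on(c,e), ontable(f)}

== RESULT ==
["clear(c)", "holding(e)", "on(c,e)", "ontable(f)"]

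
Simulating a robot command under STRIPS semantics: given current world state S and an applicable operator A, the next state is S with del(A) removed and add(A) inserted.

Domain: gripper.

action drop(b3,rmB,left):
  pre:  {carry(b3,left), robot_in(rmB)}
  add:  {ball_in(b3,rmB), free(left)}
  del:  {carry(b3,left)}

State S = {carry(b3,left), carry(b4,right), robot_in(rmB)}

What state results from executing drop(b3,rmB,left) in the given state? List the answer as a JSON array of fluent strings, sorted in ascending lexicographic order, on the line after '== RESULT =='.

Progress:
  pre ⊆ S: {carry(b3,left), robot_in(rmB)} ⊆ S  — applicable
  S \ del = {carry(b4,right), robot_in(rmB)}
  ∪ add   = {ball_in(b3,rmB), carry(b4,right), free(left), robot_in(rmB)}

== RESULT ==
["ball_in(b3,rmB)", "carry(b4,right)", "free(left)", "robot_in(rmB)"]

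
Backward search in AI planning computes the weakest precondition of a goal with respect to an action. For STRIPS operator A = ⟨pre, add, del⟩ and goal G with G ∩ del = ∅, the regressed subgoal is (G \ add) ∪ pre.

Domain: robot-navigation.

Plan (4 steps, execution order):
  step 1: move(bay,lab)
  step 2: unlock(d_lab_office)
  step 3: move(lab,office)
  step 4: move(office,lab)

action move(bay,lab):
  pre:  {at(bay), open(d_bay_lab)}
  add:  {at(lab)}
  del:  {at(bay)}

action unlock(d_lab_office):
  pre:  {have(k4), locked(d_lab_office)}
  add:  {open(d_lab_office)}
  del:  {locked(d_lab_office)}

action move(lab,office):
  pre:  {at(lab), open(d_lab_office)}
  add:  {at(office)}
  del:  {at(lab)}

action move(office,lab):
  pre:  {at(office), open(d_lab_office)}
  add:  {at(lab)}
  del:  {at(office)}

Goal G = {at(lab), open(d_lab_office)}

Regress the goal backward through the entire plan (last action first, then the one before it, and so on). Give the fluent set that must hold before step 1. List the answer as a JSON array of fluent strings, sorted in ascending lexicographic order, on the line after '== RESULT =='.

Regress step by step:
  through step 4 (move(office,lab)): drop {at(lab)}, keep {open(d_lab_office)}, require {at(office), open(d_lab_office)}
    → {at(office), open(d_lab_office)}
  through step 3 (move(lab,office)): drop {at(office)}, keep {open(d_lab_office)}, require {at(lab), open(d_lab_office)}
    → {at(lab), open(d_lab_office)}
  through step 2 (unlock(d_lab_office)): drop {open(d_lab_office)}, keep {at(lab)}, require {have(k4), locked(d_lab_office)}
    → {at(lab), have(k4), locked(d_lab_office)}
  through step 1 (move(bay,lab)): drop {at(lab)}, keep {have(k4), locked(d_lab_office)}, require {at(bay), open(d_bay_lab)}
    → {at(bay), have(k4), locked(d_lab_office), open(d_bay_lab)}

== RESULT ==
["at(bay)", "have(k4)", "locked(d_lab_office)", "open(d_bay_lab)"]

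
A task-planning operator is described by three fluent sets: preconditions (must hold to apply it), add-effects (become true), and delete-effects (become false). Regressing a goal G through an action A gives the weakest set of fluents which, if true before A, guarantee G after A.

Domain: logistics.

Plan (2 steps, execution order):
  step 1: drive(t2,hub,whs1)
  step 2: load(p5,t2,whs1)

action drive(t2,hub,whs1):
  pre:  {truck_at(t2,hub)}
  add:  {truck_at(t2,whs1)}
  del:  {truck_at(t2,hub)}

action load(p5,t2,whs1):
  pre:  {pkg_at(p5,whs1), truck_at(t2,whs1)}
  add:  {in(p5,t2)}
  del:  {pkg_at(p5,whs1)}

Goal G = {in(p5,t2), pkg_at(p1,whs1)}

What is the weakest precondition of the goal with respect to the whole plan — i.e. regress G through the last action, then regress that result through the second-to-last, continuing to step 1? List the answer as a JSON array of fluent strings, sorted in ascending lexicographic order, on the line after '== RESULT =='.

Regress step by step:
  through step 2 (load(p5,t2,whs1)): drop {in(p5,t2)}, keep {pkg_at(p1,whs1)}, require {pkg_at(p5,whs1), truck_at(t2,whs1)}
    → {pkg_at(p1,whs1), pkg_at(p5,whs1), truck_at(t2,whs1)}
  through step 1 (drive(t2,hub,whs1)): drop {truck_at(t2,whs1)}, keep {pkg_at(p1,whs1), pkg_at(p5,whs1)}, require {truck_at(t2,hub)}
    → {pkg_at(p1,whs1), pkg_at(p5,whs1), truck_at(t2,hub)}

== RESULT ==
["pkg_at(p1,whs1)", "pkg_at(p5,whs1)", "truck_at(t2,hub)"]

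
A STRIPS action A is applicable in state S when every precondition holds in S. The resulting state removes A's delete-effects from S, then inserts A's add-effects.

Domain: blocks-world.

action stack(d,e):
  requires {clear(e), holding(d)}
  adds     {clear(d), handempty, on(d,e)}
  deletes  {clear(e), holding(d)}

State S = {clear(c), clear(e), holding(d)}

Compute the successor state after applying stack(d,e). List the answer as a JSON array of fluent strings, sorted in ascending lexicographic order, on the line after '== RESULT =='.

Progress:
  pre ⊆ S: {clear(e), holding(d)} ⊆ S  — applicable
  S \ del = {clear(c)}
  ∪ add   = {clear(c), clear(d), handempty, on(d,e)}

== RESULT ==
["clear(c)", "clear(d)", "handempty", "on(d,e)"]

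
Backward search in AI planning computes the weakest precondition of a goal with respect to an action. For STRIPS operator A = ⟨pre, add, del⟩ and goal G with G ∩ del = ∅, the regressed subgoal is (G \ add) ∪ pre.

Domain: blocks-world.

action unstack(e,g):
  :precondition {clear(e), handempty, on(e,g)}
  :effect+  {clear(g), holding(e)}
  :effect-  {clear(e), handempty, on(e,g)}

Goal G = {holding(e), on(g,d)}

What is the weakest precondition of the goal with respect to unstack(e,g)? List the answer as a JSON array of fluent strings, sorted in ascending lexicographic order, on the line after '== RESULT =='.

Compute (G \ add) ∪ pre:
  G ∩ del = {}  (empty — regression defined)
  G \ add = {holding(e), on(g,d)} \ {clear(g), holding(e)} = {on(g,d)}
  ∪ pre   = {on(g,d)} ∪ {clear(e), handempty, on(e,g)}
          = {clear(e), handempty, on(e,g), on(g,d)}

== RESULT ==
["clear(e)", "handempty", "on(e,g)", "on(g,d)"]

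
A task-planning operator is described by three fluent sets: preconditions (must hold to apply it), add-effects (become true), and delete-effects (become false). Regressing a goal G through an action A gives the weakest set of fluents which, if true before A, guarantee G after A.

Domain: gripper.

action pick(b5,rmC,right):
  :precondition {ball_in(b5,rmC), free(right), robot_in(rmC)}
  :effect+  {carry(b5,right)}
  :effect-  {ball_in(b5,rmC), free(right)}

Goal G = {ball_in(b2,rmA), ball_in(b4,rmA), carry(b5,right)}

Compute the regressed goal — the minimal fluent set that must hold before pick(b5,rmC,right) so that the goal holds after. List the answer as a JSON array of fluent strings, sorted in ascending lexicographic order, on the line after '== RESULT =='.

Compute (G \ add) ∪ pre:
  G ∩ del = {}  (empty — regression defined)
  G \ add = {ball_in(b2,rmA), ball_in(b4,rmA), carry(b5,right)} \ {carry(b5,right)} = {ball_in(b2,rmA), ball_in(b4,rmA)}
  ∪ pre   = {ball_in(b2,rmA), ball_in(b4,rmA)} ∪ {ball_in(b5,rmC), free(right), robot_in(rmC)}
          = {ball_in(b2,rmA), ball_in(b4,rmA), ball_in(b5,rmC), free(right), robot_in(rmC)}

== RESULT ==
["ball_in(b2,rmA)", "ball_in(b4,rmA)", "ball_in(b5,rmC)", "free(right)", "robot_in(rmC)"]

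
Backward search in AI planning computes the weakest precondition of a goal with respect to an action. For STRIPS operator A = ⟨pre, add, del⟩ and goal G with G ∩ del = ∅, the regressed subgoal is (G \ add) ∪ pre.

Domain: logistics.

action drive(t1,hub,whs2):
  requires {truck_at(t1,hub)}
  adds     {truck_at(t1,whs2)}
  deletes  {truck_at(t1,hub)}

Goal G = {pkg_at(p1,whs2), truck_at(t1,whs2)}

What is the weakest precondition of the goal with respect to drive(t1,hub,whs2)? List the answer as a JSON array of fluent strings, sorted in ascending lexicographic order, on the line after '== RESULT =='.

Regress:
  G ∩ del = {}  (empty — regression defined)
  G \ add = {pkg_at(p1,whs2), truck_at(t1,whs2)} \ {truck_at(t1,whs2)} = {pkg_at(p1,whs2)}
  ∪ pre   = {pkg_at(p1,whs2)} ∪ {truck_at(t1,hub)}
          = {pkg_at(p1,whs2), truck_at(t1,hub)}

== RESULT ==
["pkg_at(p1,whs2)", "truck_at(t1,hub)"]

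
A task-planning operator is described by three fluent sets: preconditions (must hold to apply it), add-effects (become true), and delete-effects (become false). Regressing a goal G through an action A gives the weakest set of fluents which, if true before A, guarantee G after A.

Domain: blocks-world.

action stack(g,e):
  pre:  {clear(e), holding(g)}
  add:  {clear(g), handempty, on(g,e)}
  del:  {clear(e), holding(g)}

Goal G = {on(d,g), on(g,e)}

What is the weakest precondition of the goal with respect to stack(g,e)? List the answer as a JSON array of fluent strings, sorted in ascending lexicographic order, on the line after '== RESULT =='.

Regress:
  G ∩ del = {}  (empty — regression defined)
  G \ add = {on(d,g), on(g,e)} \ {clear(g), handempty, on(g,e)} = {on(d,g)}
  ∪ pre   = {on(d,g)} ∪ {clear(e), holding(g)}
          = {clear(e), holding(g), on(d,g)}

== RESULT ==
["clear(e)", "holding(g)", "on(d,g)"]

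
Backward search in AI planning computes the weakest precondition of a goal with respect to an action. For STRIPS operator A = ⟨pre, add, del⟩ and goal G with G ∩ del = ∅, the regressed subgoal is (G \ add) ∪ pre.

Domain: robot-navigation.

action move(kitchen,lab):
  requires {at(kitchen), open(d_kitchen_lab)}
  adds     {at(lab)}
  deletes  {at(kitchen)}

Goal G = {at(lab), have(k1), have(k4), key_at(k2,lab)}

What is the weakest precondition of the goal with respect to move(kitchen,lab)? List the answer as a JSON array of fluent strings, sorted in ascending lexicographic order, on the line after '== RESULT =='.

Regress:
  G ∩ del = {}  (empty — regression defined)
  G \ add = {at(lab), have(k1), have(k4), key_at(k2,lab)} \ {at(lab)} = {have(k1), have(k4), key_at(k2,lab)}
  ∪ pre   = {have(k1), have(k4), key_at(k2,lab)} ∪ {at(kitchen), open(d_kitchen_lab)}
          = {at(kitchen), have(k1), have(k4), key_at(k2,lab), open(d_kitchen_lab)}

== RESULT ==
["at(kitchen)", "have(k1)", "have(k4)", "key_at(k2,lab)", "open(d_kitchen_lab)"]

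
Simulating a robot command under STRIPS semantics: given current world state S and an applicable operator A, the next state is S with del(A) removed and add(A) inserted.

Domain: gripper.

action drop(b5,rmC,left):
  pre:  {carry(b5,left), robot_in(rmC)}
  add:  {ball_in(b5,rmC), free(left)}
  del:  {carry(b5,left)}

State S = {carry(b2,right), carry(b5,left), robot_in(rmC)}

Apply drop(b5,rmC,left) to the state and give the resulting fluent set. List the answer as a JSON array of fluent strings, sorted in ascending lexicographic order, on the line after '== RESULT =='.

Compute (S \ del) ∪ add:
  pre ⊆ S: {carry(b5,left), robot_in(rmC)} ⊆ S  — applicable
  S \ del = {carry(b2,right), robot_in(rmC)}
  ∪ add   = {ball_in(b5,rmC), carry(b2,right), free(left), robot_in(rmC)}

== RESULT ==
["ball_in(b5,rmC)", "carry(b2,right)", "free(left)", "robot_in(rmC)"]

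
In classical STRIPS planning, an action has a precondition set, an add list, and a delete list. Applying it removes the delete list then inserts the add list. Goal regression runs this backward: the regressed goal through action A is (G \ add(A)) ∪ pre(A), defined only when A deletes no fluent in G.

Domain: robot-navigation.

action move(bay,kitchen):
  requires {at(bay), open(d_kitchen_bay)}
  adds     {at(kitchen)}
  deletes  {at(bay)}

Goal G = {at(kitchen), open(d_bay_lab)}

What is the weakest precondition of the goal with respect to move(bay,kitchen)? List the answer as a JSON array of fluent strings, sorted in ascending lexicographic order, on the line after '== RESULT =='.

Compute (G \ add) ∪ pre:
  G ∩ del = {}  (empty — regression defined)
  G \ add = {at(kitchen), open(d_bay_lab)} \ {at(kitchen)} = {open(d_bay_lab)}
  ∪ pre   = {open(d_bay_lab)} ∪ {at(bay), open(d_kitchen_bay)}
          = {at(bay), open(d_bay_lab), open(d_kitchen_bay)}

== RESULT ==
["at(bay)", "open(d_bay_lab)", "open(d_kitchen_bay)"]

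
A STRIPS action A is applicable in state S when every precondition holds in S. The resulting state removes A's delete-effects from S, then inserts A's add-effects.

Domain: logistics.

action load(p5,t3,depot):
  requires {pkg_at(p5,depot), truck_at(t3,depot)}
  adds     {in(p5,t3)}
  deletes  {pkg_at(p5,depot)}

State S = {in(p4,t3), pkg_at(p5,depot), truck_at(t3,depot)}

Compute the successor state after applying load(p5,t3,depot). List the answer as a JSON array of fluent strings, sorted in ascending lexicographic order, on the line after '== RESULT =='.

Compute (S \ del) ∪ add:
  pre ⊆ S: {pkg_at(p5,depot), truck_at(t3,depot)} ⊆ S  — applicable
  S \ del = {in(p4,t3), truck_at(t3,depot)}
  ∪ add   = {in(p4,t3), in(p5,t3), truck_at(t3,depot)}

== RESULT ==
["in(p4,t3)", "in(p5,t3)", "truck_at(t3,depot)"]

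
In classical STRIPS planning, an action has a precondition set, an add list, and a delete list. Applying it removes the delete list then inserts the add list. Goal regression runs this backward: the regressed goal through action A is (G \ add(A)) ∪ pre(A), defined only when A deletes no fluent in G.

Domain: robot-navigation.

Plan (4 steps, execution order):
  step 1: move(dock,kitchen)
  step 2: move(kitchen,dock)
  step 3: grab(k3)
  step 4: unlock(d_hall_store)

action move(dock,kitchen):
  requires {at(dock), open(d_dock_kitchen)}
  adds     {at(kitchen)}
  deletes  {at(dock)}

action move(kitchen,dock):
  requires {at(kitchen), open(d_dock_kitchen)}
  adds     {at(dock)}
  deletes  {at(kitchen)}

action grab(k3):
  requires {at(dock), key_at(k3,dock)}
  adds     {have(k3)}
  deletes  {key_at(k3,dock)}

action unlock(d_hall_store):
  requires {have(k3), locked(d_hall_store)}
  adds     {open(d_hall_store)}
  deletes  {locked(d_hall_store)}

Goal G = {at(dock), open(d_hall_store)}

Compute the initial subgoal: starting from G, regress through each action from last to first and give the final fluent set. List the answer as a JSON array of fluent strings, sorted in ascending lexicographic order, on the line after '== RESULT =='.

Regress step by step:
  through step 4 (unlock(d_hall_store)): drop {open(d_hall_store)}, keep {at(dock)}, require {have(k3), locked(d_hall_store)}
    → {at(dock), have(k3), locked(d_hall_store)}
  through step 3 (grab(k3)): drop {have(k3)}, keep {at(dock), locked(d_hall_store)}, require {at(dock), key_at(k3,dock)}
    → {at(dock), key_at(k3,dock), locked(d_hall_store)}
  through step 2 (move(kitchen,dock)): drop {at(dock)}, keep {key_at(k3,dock), locked(d_hall_store)}, require {at(kitchen), open(d_dock_kitchen)}
    → {at(kitchen), key_at(k3,dock), locked(d_hall_store), open(d_dock_kitchen)}
  through step 1 (move(dock,kitchen)): drop {at(kitchen)}, keep {key_at(k3,dock), locked(d_hall_store), open(d_dock_kitchen)}, require {at(dock), open(d_dock_kitchen)}
    → {at(dock), key_at(k3,dock), locked(d_hall_store), open(d_dock_kitchen)}

== RESULT ==
["at(dock)", "key_at(k3,dock)", "locked(d_hall_store)", "open(d_dock_kitchen)"]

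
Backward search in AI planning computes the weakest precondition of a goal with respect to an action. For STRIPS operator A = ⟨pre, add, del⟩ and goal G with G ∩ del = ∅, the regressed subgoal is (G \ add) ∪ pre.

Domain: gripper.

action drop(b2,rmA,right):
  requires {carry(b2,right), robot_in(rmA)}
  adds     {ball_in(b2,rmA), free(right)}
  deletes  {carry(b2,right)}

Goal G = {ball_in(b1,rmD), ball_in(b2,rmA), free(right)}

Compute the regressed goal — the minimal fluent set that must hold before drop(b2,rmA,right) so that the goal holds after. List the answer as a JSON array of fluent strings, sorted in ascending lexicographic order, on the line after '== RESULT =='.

Compute (G \ add) ∪ pre:
  G ∩ del = {}  (empty — regression defined)
  G \ add = {ball_in(b1,rmD), ball_in(b2,rmA), free(right)} \ {ball_in(b2,rmA), free(right)} = {ball_in(b1,rmD)}
  ∪ pre   = {ball_in(b1,rmD)} ∪ {carry(b2,right), robot_in(rmA)}
          = {ball_in(b1,rmD), carry(b2,right), robot_in(rmA)}

== RESULT ==
["ball_in(b1,rmD)", "carry(b2,right)", "robot_in(rmA)"]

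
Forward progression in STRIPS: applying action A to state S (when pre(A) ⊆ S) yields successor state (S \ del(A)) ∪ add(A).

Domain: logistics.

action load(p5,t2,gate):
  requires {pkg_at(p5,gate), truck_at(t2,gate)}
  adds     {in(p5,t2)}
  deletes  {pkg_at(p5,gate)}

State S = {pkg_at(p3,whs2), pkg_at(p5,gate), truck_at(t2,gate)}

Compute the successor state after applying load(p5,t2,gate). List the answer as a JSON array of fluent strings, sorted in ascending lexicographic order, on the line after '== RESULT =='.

Progress:
  pre ⊆ S: {pkg_at(p5,gate), truck_at(t2,gate)} ⊆ S  — applicable
  S \ del = {pkg_at(p3,whs2), truck_at(t2,gate)}
  ∪ add   = {in(p5,t2), pkg_at(p3,whs2), truck_at(t2,gate)}

== RESULT ==
["in(p5,t2)", "pkg_at(p3,whs2)", "truck_at(t2,gate)"]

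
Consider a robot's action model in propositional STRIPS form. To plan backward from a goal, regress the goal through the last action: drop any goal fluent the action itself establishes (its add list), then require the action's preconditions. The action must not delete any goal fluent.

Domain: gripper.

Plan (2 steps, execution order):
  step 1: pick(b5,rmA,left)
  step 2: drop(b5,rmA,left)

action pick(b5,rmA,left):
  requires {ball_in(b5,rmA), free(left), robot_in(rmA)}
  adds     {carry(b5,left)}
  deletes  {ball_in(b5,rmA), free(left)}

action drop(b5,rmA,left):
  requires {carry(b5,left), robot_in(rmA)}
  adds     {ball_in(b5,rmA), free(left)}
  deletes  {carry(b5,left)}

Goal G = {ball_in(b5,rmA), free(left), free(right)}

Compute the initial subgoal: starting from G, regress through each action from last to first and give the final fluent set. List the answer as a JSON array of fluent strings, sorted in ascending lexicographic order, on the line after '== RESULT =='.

Work backward from the goal:
  through step 2 (drop(b5,rmA,left)): drop {ball_in(b5,rmA), free(left)}, keep {free(right)}, require {carry(b5,left), robot_in(rmA)}
    → {carry(b5,left), free(right), robot_in(rmA)}
  through step 1 (pick(b5,rmA,left)): drop {carry(b5,left)}, keep {free(right), robot_in(rmA)}, require {ball_in(b5,rmA), free(left), robot_in(rmA)}
    → {ball_in(b5,rmA), free(left), free(right), robot_in(rmA)}

== RESULT ==
["ball_in(b5,rmA)", "free(left)", "free(right)", "robot_in(rmA)"]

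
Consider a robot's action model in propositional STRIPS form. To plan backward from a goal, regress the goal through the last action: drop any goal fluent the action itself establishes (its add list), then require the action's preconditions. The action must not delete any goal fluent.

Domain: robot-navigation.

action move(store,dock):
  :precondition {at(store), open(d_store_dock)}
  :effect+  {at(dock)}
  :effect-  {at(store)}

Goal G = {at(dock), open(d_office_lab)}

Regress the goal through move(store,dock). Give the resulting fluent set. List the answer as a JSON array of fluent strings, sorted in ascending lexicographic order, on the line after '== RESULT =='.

Compute (G \ add) ∪ pre:
  G ∩ del = {}  (empty — regression defined)
  G \ add = {at(dock), open(d_office_lab)} \ {at(dock)} = {open(d_office_lab)}
  ∪ pre   = {open(d_office_lab)} ∪ {at(store), open(d_store_dock)}
          = {at(store), open(d_office_lab), open(d_store_dock)}

== RESULT ==
["at(store)", "open(d_office_lab)", "open(d_store_dock)"]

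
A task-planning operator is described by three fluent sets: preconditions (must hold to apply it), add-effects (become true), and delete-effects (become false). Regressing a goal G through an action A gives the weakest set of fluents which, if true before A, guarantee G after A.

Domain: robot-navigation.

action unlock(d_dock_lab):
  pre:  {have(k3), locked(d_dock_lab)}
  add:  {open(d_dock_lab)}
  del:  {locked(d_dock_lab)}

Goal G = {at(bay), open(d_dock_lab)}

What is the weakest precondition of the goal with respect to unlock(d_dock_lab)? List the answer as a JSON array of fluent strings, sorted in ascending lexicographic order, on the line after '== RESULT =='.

Compute (G \ add) ∪ pre:
  G ∩ del = {}  (empty — regression defined)
  G \ add = {at(bay), open(d_dock_lab)} \ {open(d_dock_lab)} = {at(bay)}
  ∪ pre   = {at(bay)} ∪ {have(k3), locked(d_dock_lab)}
          = {at(bay), have(k3), locked(d_dock_lab)}

== RESULT ==
["at(bay)", "have(k3)", "locked(d_dock_lab)"]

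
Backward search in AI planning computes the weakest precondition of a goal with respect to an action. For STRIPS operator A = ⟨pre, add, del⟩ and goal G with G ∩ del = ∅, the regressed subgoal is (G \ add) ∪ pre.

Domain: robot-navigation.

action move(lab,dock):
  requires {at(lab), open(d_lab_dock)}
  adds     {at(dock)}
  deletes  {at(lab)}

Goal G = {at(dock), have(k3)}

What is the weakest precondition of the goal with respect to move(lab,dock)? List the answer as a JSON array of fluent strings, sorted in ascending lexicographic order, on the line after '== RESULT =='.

Regress:
  G ∩ del = {}  (empty — regression defined)
  G \ add = {at(dock), have(k3)} \ {at(dock)} = {have(k3)}
  ∪ pre   = {have(k3)} ∪ {at(lab), open(d_lab_dock)}
          = {at(lab), have(k3), open(d_lab_dock)}

== RESULT ==
["at(lab)", "have(k3)", "open(d_lab_dock)"]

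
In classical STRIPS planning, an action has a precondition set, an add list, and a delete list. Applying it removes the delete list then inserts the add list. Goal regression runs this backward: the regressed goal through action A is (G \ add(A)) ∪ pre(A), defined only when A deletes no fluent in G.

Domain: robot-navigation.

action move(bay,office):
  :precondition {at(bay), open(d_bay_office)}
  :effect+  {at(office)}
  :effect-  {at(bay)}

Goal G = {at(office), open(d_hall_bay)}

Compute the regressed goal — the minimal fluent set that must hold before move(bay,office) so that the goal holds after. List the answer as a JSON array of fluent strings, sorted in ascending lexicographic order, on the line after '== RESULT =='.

Compute (G \ add) ∪ pre:
  G ∩ del = {}  (empty — regression defined)
  G \ add = {at(office), open(d_hall_bay)} \ {at(office)} = {open(d_hall_bay)}
  ∪ pre   = {open(d_hall_bay)} ∪ {at(bay), open(d_bay_office)}
          = {at(bay), open(d_bay_office), open(d_hall_bay)}

== RESULT ==
["at(bay)", "open(d_bay_office)", "open(d_hall_bay)"]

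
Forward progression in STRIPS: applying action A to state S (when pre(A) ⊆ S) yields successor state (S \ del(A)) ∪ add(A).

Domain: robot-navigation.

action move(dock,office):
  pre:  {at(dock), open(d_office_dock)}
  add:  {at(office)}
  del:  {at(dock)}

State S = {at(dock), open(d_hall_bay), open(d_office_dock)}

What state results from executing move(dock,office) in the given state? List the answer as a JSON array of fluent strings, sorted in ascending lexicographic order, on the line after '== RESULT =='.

Progress:
  pre ⊆ S: {at(dock), open(d_office_dock)} ⊆ S  — applicable
  S \ del = {open(d_hall_bay), open(d_office_dock)}
  ∪ add   = {at(office), open(d_hall_bay), open(d_office_dock)}

== RESULT ==
["at(office)", "open(d_hall_bay)", "open(d_office_dock)"]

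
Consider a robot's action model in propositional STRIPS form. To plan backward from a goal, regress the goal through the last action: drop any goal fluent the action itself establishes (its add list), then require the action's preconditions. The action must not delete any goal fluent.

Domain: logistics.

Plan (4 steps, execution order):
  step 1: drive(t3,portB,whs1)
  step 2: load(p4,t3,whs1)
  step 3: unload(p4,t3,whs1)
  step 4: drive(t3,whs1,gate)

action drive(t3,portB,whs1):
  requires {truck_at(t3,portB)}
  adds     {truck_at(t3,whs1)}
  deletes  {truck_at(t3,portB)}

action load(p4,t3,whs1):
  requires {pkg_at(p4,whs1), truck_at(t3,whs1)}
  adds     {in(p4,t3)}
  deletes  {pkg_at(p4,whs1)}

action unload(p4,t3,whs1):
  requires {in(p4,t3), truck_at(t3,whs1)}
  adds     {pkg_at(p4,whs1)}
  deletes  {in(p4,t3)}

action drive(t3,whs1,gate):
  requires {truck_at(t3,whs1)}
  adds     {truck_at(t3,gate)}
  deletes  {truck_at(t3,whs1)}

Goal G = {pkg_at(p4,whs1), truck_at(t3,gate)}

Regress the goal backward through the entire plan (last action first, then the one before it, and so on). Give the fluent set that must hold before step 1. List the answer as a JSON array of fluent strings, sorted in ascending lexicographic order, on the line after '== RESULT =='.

Regress step by step:
  through step 4 (drive(t3,whs1,gate)): drop {truck_at(t3,gate)}, keep {pkg_at(p4,whs1)}, require {truck_at(t3,whs1)}
    → {pkg_at(p4,whs1), truck_at(t3,whs1)}
  through step 3 (unload(p4,t3,whs1)): drop {pkg_at(p4,whs1)}, keep {truck_at(t3,whs1)}, require {in(p4,t3), truck_at(t3,whs1)}
    → {in(p4,t3), truck_at(t3,whs1)}
  through step 2 (load(p4,t3,whs1)): drop {in(p4,t3)}, keep {truck_at(t3,whs1)}, require {pkg_at(p4,whs1), truck_at(t3,whs1)}
    → {pkg_at(p4,whs1), truck_at(t3,whs1)}
  through step 1 (drive(t3,portB,whs1)): drop {truck_at(t3,whs1)}, keep {pkg_at(p4,whs1)}, require {truck_at(t3,portB)}
    → {pkg_at(p4,whs1), truck_at(t3,portB)}

== RESULT ==
["pkg_at(p4,whs1)", "truck_at(t3,portB)"]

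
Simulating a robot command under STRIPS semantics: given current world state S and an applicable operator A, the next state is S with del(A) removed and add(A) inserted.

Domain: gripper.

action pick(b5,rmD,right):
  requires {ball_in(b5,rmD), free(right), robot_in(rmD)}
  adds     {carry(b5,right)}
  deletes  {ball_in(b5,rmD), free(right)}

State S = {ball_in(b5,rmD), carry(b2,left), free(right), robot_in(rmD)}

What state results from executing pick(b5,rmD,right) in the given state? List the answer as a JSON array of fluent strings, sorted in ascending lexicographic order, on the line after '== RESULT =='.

Compute (S \ del) ∪ add:
  pre ⊆ S: {ball_in(b5,rmD), free(right), robot_in(rmD)} ⊆ S  — applicable
  S \ del = {carry(b2,left), robot_in(rmD)}
  ∪ add   = {carry(b2,left), carry(b5,right), robot_in(rmD)}

== RESULT ==
["carry(b2,left)", "carry(b5,right)", "robot_in(rmD)"]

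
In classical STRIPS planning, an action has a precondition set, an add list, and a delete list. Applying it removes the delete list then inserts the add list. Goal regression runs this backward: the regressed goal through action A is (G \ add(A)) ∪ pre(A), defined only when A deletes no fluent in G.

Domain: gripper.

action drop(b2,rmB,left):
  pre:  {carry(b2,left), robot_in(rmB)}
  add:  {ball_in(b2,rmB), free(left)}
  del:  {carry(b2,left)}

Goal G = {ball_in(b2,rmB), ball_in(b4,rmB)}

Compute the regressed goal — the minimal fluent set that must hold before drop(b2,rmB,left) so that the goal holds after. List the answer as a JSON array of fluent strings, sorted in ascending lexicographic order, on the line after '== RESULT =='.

Compute (G \ add) ∪ pre:
  G ∩ del = {}  (empty — regression defined)
  G \ add = {ball_in(b2,rmB), ball_in(b4,rmB)} \ {ball_in(b2,rmB), free(left)} = {ball_in(b4,rmB)}
  ∪ pre   = {ball_in(b4,rmB)} ∪ {carry(b2,left), robot_in(rmB)}
          = {ball_in(b4,rmB), carry(b2,left), robot_in(rmB)}

== RESULT ==
["ball_in(b4,rmB)", "carry(b2,left)", "robot_in(rmB)"]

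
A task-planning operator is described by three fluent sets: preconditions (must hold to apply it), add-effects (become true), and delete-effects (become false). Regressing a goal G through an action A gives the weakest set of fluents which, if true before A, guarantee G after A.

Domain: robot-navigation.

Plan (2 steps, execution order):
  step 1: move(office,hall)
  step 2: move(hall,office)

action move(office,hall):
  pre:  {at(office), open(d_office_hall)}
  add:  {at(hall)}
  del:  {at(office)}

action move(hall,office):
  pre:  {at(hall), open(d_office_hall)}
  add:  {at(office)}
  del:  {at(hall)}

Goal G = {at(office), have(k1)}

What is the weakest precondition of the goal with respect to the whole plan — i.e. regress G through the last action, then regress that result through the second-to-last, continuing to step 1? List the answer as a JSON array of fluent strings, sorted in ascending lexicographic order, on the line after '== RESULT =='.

Work backward from the goal:
  through step 2 (move(hall,office)): drop {at(office)}, keep {have(k1)}, require {at(hall), open(d_office_hall)}
    → {at(hall), have(k1), open(d_office_hall)}
  through step 1 (move(office,hall)): drop {at(hall)}, keep {have(k1), open(d_office_hall)}, require {at(office), open(d_office_hall)}
    → {at(office), have(k1), open(d_office_hall)}

== RESULT ==
["at(office)", "have(k1)", "open(d_office_hall)"]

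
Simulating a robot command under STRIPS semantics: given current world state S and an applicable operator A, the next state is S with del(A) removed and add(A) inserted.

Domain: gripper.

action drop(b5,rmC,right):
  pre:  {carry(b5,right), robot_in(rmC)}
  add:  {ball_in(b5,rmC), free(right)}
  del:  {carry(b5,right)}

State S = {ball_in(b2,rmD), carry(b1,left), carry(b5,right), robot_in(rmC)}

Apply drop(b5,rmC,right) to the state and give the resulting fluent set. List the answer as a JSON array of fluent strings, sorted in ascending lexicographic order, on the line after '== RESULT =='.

Progress:
  pre ⊆ S: {carry(b5,right), robot_in(rmC)} ⊆ S  — applicable
  S \ del = {ball_in(b2,rmD), carry(b1,left), robot_in(rmC)}
  ∪ add   = {ball_in(b2,rmD), ball_in(b5,rmC), carry(b1,left), free(right), robot_in(rmC)}

== RESULT ==
["ball_in(b2,rmD)", "ball_in(b5,rmC)", "carry(b1,left)", "free(right)", "robot_in(rmC)"]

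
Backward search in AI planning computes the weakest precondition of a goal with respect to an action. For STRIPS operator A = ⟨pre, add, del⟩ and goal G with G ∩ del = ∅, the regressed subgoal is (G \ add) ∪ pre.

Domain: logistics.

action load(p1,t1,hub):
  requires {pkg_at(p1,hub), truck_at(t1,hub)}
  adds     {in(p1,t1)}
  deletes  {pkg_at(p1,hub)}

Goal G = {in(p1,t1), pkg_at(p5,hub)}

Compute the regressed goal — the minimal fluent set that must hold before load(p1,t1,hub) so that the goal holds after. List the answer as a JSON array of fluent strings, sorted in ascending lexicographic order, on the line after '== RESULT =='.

Regress:
  G ∩ del = {}  (empty — regression defined)
  G \ add = {in(p1,t1), pkg_at(p5,hub)} \ {in(p1,t1)} = {pkg_at(p5,hub)}
  ∪ pre   = {pkg_at(p5,hub)} ∪ {pkg_at(p1,hub), truck_at(t1,hub)}
          = {pkg_at(p1,hub), pkg_at(p5,hub), truck_at(t1,hub)}

== RESULT ==
["pkg_at(p1,hub)", "pkg_at(p5,hub)", "truck_at(t1,hub)"]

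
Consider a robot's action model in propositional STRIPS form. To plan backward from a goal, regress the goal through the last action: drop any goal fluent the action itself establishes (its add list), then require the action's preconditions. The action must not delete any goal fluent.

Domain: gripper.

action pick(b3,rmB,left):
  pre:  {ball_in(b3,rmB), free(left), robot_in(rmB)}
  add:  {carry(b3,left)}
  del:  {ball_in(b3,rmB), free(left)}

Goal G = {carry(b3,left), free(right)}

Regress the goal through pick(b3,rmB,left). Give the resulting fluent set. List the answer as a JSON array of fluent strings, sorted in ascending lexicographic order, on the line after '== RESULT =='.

Compute (G \ add) ∪ pre:
  G ∩ del = {}  (empty — regression defined)
  G \ add = {carry(b3,left), free(right)} \ {carry(b3,left)} = {free(right)}
  ∪ pre   = {free(right)} ∪ {ball_in(b3,rmB), free(left), robot_in(rmB)}
          = {ball_in(b3,rmB), free(left), free(right), robot_in(rmB)}

== RESULT ==
["ball_in(b3,rmB)", "free(left)", "free(right)", "robot_in(rmB)"]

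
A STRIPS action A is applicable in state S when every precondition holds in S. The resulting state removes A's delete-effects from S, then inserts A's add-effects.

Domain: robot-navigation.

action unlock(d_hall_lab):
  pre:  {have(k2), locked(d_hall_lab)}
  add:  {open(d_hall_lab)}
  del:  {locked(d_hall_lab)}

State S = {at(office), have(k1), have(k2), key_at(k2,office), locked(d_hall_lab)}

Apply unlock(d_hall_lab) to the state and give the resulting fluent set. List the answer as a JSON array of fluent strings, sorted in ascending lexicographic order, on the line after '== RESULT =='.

Compute (S \ del) ∪ add:
  pre ⊆ S: {have(k2), locked(d_hall_lab)} ⊆ S  — applicable
  S \ del = {at(office), have(k1), have(k2), key_at(k2,office)}
  ∪ add   = {at(office), have(k1), have(k2), key_at(k2,office), open(d_hall_lab)}

== RESULT ==
["at(office)", "have(k1)", "have(k2)", "key_at(k2,office)", "open(d_hall_lab)"]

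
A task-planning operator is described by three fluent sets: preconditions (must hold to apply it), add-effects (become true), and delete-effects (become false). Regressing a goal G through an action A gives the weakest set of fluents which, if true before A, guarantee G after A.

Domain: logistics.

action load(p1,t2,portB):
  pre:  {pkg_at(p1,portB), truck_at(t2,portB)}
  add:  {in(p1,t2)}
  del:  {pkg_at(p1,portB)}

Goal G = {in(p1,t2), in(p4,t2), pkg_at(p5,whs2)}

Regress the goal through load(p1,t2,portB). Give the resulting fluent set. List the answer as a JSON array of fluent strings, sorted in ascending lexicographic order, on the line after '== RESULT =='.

Regress:
  G ∩ del = {}  (empty — regression defined)
  G \ add = {in(p1,t2), in(p4,t2), pkg_at(p5,whs2)} \ {in(p1,t2)} = {in(p4,t2), pkg_at(p5,whs2)}
  ∪ pre   = {in(p4,t2), pkg_at(p5,whs2)} ∪ {pkg_at(p1,portB), truck_at(t2,portB)}
          = {in(p4,t2), pkg_at(p1,portB), pkg_at(p5,whs2), truck_at(t2,portB)}

== RESULT ==
["in(p4,t2)", "pkg_at(p1,portB)", "pkg_at(p5,whs2)", "truck_at(t2,portB)"]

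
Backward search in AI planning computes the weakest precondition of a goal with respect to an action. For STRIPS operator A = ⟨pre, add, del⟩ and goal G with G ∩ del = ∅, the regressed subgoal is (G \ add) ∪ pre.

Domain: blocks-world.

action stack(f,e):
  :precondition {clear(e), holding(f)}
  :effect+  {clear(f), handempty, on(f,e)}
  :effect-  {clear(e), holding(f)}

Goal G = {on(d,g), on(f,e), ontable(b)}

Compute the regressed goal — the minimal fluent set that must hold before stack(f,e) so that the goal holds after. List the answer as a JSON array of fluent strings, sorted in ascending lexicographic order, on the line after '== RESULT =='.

Regress:
  G ∩ del = {}  (empty — regression defined)
  G \ add = {on(d,g), on(f,e), ontable(b)} \ {clear(f), handempty, on(f,e)} = {on(d,g), ontable(b)}
  ∪ pre   = {on(d,g), ontable(b)} ∪ {clear(e), holding(f)}
          = {clear(e), holding(f), on(d,g), ontable(b)}

== RESULT ==
["clear(e)", "holding(f)", "on(d,g)", "ontable(b)"]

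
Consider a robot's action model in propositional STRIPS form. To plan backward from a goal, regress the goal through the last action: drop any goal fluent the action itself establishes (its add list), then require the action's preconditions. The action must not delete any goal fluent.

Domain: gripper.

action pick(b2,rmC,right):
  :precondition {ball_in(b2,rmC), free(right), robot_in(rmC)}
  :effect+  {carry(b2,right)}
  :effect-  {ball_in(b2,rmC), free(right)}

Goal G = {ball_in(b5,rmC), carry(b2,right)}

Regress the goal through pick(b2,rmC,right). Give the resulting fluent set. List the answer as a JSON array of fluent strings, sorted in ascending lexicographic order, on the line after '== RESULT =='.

Regress:
  G ∩ del = {}  (empty — regression defined)
  G \ add = {ball_in(b5,rmC), carry(b2,right)} \ {carry(b2,right)} = {ball_in(b5,rmC)}
  ∪ pre   = {ball_in(b5,rmC)} ∪ {ball_in(b2,rmC), free(right), robot_in(rmC)}
          = {ball_in(b2,rmC), ball_in(b5,rmC), free(right), robot_in(rmC)}

== RESULT ==
["ball_in(b2,rmC)", "ball_in(b5,rmC)", "free(right)", "robot_in(rmC)"]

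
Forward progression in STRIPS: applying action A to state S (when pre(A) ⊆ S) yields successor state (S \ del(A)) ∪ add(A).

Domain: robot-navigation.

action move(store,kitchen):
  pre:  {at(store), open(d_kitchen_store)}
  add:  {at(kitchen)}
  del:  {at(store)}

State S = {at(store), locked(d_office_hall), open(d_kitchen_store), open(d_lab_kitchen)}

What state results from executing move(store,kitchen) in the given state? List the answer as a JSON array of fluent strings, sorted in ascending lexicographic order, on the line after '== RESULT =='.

Progress:
  pre ⊆ S: {at(store), open(d_kitchen_store)} ⊆ S  — applicable
  S \ del = {locked(d_office_hall), open(d_kitchen_store), open(d_lab_kitchen)}
  ∪ add   = {at(kitchen), locked(d_office_hall), open(d_kitchen_store), open(d_lab_kitchen)}

== RESULT ==
["at(kitchen)", "locked(d_office_hall)", "open(d_kitchen_store)", "open(d_lab_kitchen)"]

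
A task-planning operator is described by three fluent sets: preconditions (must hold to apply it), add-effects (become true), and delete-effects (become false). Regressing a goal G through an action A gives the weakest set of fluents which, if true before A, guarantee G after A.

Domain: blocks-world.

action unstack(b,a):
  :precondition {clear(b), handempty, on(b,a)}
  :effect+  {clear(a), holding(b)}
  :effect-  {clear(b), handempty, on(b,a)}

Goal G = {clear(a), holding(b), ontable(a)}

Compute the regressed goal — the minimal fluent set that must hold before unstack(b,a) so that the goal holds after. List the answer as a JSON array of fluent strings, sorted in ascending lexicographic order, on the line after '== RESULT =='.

Regress:
  G ∩ del = {}  (empty — regression defined)
  G \ add = {clear(a), holding(b), ontable(a)} \ {clear(a), holding(b)} = {ontable(a)}
  ∪ pre   = {ontable(a)} ∪ {clear(b), handempty, on(b,a)}
          = {clear(b), handempty, on(b,a), ontable(a)}

== RESULT ==
["clear(b)", "handempty", "on(b,a)", "ontable(a)"]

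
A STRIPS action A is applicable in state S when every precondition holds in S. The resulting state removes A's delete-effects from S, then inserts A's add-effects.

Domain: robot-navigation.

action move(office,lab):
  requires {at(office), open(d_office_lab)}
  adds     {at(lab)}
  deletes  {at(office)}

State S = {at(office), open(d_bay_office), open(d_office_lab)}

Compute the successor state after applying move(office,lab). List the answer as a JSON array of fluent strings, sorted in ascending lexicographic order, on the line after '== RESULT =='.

Compute (S \ del) ∪ add:
  pre ⊆ S: {at(office), open(d_office_lab)} ⊆ S  — applicable
  S \ del = {open(d_bay_office), open(d_office_lab)}
  ∪ add   = {at(lab), open(d_bay_office), open(d_office_lab)}

== RESULT ==
["at(lab)", "open(d_bay_office)", "open(d_office_lab)"]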